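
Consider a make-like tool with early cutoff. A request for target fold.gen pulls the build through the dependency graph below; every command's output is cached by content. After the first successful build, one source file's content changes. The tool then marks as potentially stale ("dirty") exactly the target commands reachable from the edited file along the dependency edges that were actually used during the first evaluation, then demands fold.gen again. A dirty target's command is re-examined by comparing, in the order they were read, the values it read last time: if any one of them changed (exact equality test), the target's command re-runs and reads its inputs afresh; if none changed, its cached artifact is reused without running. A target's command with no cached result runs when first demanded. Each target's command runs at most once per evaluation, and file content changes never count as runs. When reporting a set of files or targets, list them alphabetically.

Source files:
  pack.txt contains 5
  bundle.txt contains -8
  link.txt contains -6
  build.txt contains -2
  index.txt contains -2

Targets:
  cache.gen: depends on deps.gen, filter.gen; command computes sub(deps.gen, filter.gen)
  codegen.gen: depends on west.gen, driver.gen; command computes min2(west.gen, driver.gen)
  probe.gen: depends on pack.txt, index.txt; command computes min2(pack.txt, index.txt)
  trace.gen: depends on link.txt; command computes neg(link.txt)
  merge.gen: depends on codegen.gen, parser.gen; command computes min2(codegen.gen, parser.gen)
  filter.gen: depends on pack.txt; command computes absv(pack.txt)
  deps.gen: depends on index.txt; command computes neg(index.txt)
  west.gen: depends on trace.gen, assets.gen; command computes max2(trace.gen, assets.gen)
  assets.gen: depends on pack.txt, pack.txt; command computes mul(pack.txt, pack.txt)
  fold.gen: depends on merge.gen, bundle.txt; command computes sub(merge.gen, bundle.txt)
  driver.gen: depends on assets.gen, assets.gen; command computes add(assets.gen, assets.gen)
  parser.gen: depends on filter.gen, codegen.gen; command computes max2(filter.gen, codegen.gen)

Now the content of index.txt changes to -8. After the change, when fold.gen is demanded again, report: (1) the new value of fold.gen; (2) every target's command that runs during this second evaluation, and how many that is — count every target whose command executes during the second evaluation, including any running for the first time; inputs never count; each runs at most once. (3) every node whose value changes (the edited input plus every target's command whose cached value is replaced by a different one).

Demanding fold.gen again yields 33.
0 target commands run: none.
The nodes whose values change: index.txt.
Note the shortcut — index.txt feeds only undemanded nodes, so no recomputation happens.

First demand of the output computes:
  assets.gen = mul(5, 5) = 25
  driver.gen = add(25, 25) = 50
  filter.gen = absv(5) = 5
  trace.gen = neg(-6) = 6
  west.gen = max2(6, 25) = 25
  codegen.gen = min2(25, 50) = 25
  parser.gen = max2(5, 25) = 25
  merge.gen = min2(25, 25) = 25
  fold.gen = sub(25, -8) = 33

After the edit, cleaning proceeds:
  index.txt only reaches undemanded nodes; the second demand re-runs nothing.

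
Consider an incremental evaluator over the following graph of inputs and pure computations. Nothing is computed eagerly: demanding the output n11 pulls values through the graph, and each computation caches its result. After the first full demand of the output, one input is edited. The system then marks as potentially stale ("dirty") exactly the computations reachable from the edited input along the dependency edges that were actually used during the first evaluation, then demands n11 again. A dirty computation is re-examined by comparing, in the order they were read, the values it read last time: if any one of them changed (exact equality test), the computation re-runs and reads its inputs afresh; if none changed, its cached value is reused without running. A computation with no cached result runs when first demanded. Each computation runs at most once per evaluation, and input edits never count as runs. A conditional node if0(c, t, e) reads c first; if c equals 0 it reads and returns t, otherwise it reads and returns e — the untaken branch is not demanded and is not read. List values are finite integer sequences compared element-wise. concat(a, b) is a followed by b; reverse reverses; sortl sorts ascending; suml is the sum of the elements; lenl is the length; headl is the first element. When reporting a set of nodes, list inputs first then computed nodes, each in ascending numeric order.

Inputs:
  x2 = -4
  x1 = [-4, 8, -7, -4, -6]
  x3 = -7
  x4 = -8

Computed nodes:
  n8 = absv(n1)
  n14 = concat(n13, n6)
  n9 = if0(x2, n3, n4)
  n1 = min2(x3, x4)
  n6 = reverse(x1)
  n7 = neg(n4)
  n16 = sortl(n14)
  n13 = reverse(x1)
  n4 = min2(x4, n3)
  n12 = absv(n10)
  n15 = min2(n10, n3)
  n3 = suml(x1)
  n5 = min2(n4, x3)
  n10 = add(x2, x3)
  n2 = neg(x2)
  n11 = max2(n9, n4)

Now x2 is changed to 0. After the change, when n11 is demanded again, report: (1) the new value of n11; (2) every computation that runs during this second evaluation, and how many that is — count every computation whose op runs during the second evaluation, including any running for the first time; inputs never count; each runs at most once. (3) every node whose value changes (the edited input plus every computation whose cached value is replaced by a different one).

n11 now evaluates to -13.
Run set: n9 (1 run).
Changed values: x2.
The important point: n9 recomputes to an identical value, and the output ends up unchanged.

Initial pass — values computed on the first demand:
  n3 = suml([-4, 8, -7, -4, -6]) = -13
  n4 = min2(-8, -13) = -13
  n9 = if0(x2=-4 -> else branch n4) = -13
  n11 = max2(-13, -13) = -13

Second demand — change propagation:
  n9: re-runs because x2 -4->0; new result -13 (unchanged).
  n11: re-examined; everything it read last time is the same (n9 unchanged, n4 unchanged) — cache -13 kept, no run.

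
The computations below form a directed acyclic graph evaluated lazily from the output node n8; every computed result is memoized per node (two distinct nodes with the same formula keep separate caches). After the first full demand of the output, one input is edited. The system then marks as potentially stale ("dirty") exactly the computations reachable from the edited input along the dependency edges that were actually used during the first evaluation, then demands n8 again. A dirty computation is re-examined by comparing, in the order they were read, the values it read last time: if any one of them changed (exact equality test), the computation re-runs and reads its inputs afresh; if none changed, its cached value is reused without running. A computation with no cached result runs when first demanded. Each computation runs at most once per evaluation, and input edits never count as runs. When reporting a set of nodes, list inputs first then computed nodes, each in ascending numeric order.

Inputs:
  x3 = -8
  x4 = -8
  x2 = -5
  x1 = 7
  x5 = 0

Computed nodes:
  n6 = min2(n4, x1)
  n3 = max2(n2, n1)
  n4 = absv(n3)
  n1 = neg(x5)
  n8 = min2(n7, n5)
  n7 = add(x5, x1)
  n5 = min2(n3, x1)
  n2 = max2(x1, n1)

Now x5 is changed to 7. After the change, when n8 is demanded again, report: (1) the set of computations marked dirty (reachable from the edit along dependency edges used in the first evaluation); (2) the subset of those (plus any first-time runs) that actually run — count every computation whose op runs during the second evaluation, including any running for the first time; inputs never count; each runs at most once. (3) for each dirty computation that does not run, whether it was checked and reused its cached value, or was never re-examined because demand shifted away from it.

First demand of the output computes:
  n1 = neg(0) = 0
  n2 = max2(7, 0) = 7
  n3 = max2(7, 0) = 7
  n5 = min2(7, 7) = 7
  n7 = add(0, 7) = 7
  n8 = min2(7, 7) = 7

After the edit, cleaning proceeds:
  n1: a read changed (x5 0->7) — executes, giving -7.
  n2: a read changed (n1 0->-7) — executes, giving 7 — identical to its old value.
  n3: a read changed (n1 0->-7) — executes, giving 7 — identical to its old value.
  n5: dirty, but its reads are unchanged (n3 unchanged, x1 unchanged); cached 7 stands.
  n7: a read changed (x5 0->7) — executes, giving 14.
  n8: a read changed (n7 7->14) — executes, giving 7 — identical to its old value.

Note where the cutoff bites: n5 is checked, finds nothing changed, and keeps its cache.

The edit dirties: n1, n2, n3, n5, n7, n8.
5 computations run: n1, n2, n3, n7, n8.
Cache hits after checking: n5.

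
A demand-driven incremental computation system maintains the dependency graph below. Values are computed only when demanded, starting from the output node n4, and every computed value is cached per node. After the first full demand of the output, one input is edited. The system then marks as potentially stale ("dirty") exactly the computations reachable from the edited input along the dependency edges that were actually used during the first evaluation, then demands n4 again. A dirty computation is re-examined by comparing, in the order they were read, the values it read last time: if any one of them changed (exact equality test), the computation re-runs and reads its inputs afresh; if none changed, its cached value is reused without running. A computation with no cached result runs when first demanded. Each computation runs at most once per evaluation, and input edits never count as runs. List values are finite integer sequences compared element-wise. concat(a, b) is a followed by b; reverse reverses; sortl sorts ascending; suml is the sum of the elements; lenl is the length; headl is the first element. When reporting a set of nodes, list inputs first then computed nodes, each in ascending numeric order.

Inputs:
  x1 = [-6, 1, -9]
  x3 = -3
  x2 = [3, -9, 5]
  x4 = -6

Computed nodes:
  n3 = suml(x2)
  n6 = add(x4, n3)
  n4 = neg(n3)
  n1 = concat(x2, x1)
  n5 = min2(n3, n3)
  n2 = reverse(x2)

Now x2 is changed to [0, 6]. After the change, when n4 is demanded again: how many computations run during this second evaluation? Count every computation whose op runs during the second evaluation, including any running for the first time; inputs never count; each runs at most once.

Computations that run: n3, n4 — 2 in total.

First evaluation (everything demanded from the output):
  n3 = suml([3, -9, 5]) = -1
  n4 = neg(-1) = 1

Propagation after the edit:
  n3: runs — x2 [3, -9, 5]->[0, 6]; result 6.
  n4: runs — n3 -1->6; result -6.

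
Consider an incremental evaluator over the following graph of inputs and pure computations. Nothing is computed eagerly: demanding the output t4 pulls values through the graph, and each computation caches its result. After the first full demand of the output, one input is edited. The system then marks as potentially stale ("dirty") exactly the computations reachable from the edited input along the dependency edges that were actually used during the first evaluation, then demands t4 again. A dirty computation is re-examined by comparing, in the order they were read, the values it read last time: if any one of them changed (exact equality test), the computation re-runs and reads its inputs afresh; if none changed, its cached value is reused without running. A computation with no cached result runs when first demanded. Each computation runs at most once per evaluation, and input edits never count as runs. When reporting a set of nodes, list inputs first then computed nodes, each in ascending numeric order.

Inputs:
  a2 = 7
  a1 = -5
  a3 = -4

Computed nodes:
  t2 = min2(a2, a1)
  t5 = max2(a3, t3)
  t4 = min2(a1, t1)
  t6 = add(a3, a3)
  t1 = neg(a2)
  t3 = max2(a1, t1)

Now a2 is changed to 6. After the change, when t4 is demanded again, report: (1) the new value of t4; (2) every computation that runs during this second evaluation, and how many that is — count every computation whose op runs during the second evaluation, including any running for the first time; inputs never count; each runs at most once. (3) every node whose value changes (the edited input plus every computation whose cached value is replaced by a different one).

t4 now evaluates to -6.
Run set: t1, t4 (2 run).
Changed values: a2, t1, t4.

Initial pass — values computed on the first demand:
  t1 = neg(7) = -7
  t4 = min2(-5, -7) = -7

Second demand — change propagation:
  t1: re-runs because a2 7->6; new result -6.
  t4: re-runs because t1 -7->-6; new result -6.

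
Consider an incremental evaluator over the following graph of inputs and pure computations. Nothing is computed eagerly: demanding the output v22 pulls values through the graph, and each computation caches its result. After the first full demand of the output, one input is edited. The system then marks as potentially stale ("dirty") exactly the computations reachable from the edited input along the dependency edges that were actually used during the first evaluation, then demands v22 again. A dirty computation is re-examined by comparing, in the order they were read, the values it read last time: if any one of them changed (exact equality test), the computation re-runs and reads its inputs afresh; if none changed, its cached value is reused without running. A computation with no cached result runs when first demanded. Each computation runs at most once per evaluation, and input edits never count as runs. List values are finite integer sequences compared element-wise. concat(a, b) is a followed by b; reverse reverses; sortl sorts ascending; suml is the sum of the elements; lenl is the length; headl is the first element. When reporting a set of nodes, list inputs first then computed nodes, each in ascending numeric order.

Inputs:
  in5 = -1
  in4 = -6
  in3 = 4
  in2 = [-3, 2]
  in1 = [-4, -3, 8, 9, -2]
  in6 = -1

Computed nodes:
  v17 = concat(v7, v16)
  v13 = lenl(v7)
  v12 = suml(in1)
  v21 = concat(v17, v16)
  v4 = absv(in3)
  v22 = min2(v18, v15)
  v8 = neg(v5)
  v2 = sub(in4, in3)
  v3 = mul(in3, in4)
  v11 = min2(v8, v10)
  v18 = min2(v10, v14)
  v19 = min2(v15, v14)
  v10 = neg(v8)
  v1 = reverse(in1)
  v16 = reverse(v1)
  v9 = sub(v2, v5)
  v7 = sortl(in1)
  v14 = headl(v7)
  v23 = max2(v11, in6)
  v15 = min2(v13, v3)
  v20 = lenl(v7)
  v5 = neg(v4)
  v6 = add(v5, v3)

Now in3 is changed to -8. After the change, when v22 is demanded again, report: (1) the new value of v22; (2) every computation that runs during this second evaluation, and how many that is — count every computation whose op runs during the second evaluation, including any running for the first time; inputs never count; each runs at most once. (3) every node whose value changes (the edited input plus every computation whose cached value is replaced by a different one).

Initial pass — values computed on the first demand:
  v3 = mul(4, -6) = -24
  v4 = absv(4) = 4
  v5 = neg(4) = -4
  v7 = sortl([-4, -3, 8, 9, -2]) = [-4, -3, -2, 8, 9]
  v8 = neg(-4) = 4
  v10 = neg(4) = -4
  v13 = lenl([-4, -3, -2, 8, 9]) = 5
  v14 = headl([-4, -3, -2, 8, 9]) = -4
  v15 = min2(5, -24) = -24
  v18 = min2(-4, -4) = -4
  v22 = min2(-4, -24) = -24

Second demand — change propagation:
  v3: re-runs because in3 4->-8; new result 48.
  v4: re-runs because in3 4->-8; new result 8.
  v5: re-runs because v4 4->8; new result -8.
  v8: re-runs because v5 -4->-8; new result 8.
  v10: re-runs because v8 4->8; new result -8.
  v15: re-runs because v3 -24->48; new result 5.
  v18: re-runs because v10 -4->-8; new result -8.
  v22: re-runs because v18 -4->-8; v15 -24->5; new result -8.

v22 now evaluates to -8.
Run set: v3, v4, v5, v8, v10, v15, v18, v22 (8 run).
Changed values: in3, v3, v4, v5, v8, v10, v15, v18, v22.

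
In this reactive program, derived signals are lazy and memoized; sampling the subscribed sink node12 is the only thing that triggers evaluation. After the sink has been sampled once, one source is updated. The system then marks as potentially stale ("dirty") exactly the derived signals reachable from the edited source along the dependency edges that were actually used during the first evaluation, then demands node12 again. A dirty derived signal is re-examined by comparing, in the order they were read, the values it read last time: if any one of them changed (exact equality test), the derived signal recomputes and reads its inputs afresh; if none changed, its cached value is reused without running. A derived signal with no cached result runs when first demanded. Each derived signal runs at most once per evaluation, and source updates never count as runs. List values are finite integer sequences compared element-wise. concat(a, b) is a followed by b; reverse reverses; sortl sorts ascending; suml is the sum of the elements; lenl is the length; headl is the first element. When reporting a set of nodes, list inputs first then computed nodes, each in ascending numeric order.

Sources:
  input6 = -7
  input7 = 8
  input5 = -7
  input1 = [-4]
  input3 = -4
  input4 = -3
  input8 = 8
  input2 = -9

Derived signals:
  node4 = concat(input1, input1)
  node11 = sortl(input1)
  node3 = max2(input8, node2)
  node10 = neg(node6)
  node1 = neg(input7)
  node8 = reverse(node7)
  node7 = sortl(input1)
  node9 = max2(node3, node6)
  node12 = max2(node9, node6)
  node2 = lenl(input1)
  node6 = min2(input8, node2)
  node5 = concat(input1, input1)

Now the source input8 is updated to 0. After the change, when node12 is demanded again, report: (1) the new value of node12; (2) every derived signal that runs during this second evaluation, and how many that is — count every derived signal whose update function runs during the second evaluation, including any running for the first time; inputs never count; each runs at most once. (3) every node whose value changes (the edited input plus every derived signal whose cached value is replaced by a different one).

First demand of the output computes:
  node2 = lenl([-4]) = 1
  node3 = max2(8, 1) = 8
  node6 = min2(8, 1) = 1
  node9 = max2(8, 1) = 8
  node12 = max2(8, 1) = 8

After the edit, cleaning proceeds:
  node3: a read changed (input8 8->0) — executes, giving 1.
  node6: a read changed (input8 8->0) — executes, giving 0.
  node9: a read changed (node3 8->1; node6 1->0) — executes, giving 1.
  node12: a read changed (node9 8->1; node6 1->0) — executes, giving 1.

Demanding node12 again yields 1.
4 derived signals run: node3, node6, node9, node12.
The nodes whose values change: input8, node3, node6, node9, node12.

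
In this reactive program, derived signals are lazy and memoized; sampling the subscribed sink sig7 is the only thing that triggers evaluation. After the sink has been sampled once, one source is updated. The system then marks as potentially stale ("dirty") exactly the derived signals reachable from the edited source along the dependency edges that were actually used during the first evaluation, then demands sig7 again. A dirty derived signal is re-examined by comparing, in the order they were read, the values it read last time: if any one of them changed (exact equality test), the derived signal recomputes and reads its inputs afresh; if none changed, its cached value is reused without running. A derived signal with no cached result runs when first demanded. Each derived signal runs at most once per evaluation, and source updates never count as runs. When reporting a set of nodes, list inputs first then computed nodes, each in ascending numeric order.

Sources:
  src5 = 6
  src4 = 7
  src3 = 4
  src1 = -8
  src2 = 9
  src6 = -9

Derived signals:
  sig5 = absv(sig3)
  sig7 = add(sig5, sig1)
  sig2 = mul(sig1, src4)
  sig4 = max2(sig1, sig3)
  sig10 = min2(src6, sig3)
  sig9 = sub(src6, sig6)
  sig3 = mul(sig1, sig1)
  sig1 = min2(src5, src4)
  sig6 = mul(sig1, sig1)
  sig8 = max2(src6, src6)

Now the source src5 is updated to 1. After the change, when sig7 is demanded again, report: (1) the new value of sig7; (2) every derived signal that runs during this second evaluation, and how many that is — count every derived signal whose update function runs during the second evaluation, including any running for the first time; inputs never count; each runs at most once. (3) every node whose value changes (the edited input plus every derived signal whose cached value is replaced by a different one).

Demanding sig7 again yields 2.
4 derived signals run: sig1, sig3, sig5, sig7.
The nodes whose values change: src5, sig1, sig3, sig5, sig7.

First demand of the output computes:
  sig1 = min2(6, 7) = 6
  sig3 = mul(6, 6) = 36
  sig5 = absv(36) = 36
  sig7 = add(36, 6) = 42

After the edit, cleaning proceeds:
  sig1: a read changed (src5 6->1) — executes, giving 1.
  sig3: a read changed (sig1 6->1; sig1 6->1) — executes, giving 1.
  sig5: a read changed (sig3 36->1) — executes, giving 1.
  sig7: a read changed (sig5 36->1; sig1 6->1) — executes, giving 2.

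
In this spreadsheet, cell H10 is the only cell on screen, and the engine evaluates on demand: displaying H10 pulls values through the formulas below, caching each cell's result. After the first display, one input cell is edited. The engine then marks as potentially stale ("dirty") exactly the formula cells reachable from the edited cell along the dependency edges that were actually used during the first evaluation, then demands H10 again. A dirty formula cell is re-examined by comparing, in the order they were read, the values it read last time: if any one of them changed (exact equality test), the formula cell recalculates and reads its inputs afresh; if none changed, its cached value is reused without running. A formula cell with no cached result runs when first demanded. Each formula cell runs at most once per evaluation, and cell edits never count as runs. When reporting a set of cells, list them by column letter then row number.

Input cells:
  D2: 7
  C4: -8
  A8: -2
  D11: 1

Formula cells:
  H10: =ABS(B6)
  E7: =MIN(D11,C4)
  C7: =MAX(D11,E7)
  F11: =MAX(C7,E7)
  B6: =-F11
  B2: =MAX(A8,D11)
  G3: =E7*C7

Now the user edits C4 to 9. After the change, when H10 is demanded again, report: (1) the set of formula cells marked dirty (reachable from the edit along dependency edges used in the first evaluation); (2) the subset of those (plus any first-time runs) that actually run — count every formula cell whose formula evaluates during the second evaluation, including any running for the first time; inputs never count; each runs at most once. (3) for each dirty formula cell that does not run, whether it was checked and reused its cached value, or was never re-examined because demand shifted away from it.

Dirty set: B6, C7, E7, F11, H10.
Run set: C7, E7, F11 (3 run).
Re-examined without running (cache reused): B6, H10.
The important point: at B6 every value read last time is unchanged, so the dirty flag clears without a run.

Initial pass — values computed on the first demand:
  E7 = MIN(1, -8) = -8
  C7 = MAX(1, -8) = 1
  F11 = MAX(1, -8) = 1
  B6 = -(1) = -1
  H10 = ABS(-1) = 1

Second demand — change propagation:
  E7: re-runs because C4 -8->9; new result 1.
  C7: re-runs because E7 -8->1; new result 1 (unchanged).
  F11: re-runs because E7 -8->1; new result 1 (unchanged).
  B6: re-examined; everything it read last time is the same (F11 unchanged) — cache -1 kept, no run.
  H10: re-examined; everything it read last time is the same (B6 unchanged) — cache 1 kept, no run.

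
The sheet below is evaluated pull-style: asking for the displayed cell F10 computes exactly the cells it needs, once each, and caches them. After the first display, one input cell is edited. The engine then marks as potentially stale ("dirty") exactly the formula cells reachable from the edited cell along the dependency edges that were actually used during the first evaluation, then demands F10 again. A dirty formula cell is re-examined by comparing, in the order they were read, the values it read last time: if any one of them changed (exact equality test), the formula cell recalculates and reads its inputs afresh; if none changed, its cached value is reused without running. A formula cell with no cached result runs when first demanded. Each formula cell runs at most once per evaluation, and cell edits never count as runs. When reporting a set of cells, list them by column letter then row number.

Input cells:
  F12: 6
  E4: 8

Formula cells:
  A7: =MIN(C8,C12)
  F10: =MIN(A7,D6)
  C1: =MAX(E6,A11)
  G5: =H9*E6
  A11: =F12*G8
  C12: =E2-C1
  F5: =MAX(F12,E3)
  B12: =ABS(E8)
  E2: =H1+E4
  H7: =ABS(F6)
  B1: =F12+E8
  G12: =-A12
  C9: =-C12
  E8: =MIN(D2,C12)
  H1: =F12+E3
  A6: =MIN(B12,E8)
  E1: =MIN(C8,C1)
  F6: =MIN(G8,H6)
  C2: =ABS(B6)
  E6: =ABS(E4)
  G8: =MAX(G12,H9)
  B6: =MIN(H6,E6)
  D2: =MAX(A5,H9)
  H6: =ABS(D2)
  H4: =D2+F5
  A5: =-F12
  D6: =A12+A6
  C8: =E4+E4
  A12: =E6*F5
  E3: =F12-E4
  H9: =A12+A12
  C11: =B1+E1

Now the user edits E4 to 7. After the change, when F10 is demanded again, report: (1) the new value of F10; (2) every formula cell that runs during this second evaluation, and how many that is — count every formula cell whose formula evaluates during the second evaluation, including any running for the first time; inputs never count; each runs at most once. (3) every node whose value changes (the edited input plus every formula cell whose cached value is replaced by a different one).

First demand of the output computes:
  A5 = -(6) = -6
  C8 = 8 + 8 = 16
  E3 = 6 - 8 = -2
  E6 = ABS(8) = 8
  F5 = MAX(6, -2) = 6
  A12 = 8 * 6 = 48
  G12 = -(48) = -48
  H1 = 6 + -2 = 4
  E2 = 4 + 8 = 12
  H9 = 48 + 48 = 96
  D2 = MAX(-6, 96) = 96
  G8 = MAX(-48, 96) = 96
  A11 = 6 * 96 = 576
  C1 = MAX(8, 576) = 576
  C12 = 12 - 576 = -564
  A7 = MIN(16, -564) = -564
  E8 = MIN(96, -564) = -564
  B12 = ABS(-564) = 564
  A6 = MIN(564, -564) = -564
  D6 = 48 + -564 = -516
  F10 = MIN(-564, -516) = -564

After the edit, cleaning proceeds:
  C8: a read changed (E4 8->7; E4 8->7) — executes, giving 14.
  E3: a read changed (E4 8->7) — executes, giving -1.
  E6: a read changed (E4 8->7) — executes, giving 7.
  F5: a read changed (E3 -2->-1) — executes, giving 6 — identical to its old value.
  A12: a read changed (E6 8->7) — executes, giving 42.
  G12: a read changed (A12 48->42) — executes, giving -42.
  H1: a read changed (E3 -2->-1) — executes, giving 5.
  E2: a read changed (H1 4->5; E4 8->7) — executes, giving 12 — identical to its old value.
  H9: a read changed (A12 48->42; A12 48->42) — executes, giving 84.
  D2: a read changed (H9 96->84) — executes, giving 84.
  G8: a read changed (G12 -48->-42; H9 96->84) — executes, giving 84.
  A11: a read changed (G8 96->84) — executes, giving 504.
  C1: a read changed (E6 8->7; A11 576->504) — executes, giving 504.
  C12: a read changed (C1 576->504) — executes, giving -492.
  A7: a read changed (C8 16->14; C12 -564->-492) — executes, giving -492.
  E8: a read changed (D2 96->84; C12 -564->-492) — executes, giving -492.
  B12: a read changed (E8 -564->-492) — executes, giving 492.
  A6: a read changed (B12 564->492; E8 -564->-492) — executes, giving -492.
  D6: a read changed (A12 48->42; A6 -564->-492) — executes, giving -450.
  F10: a read changed (A7 -564->-492; D6 -516->-450) — executes, giving -492.

Demanding F10 again yields -492.
20 formula cells run: A6, A7, A11, A12, B12, C1, C8, C12, D2, D6, E2, E3, E6, E8, F5, F10, G8, G12, H1, H9.
The nodes whose values change: A6, A7, A11, A12, B12, C1, C8, C12, D2, D6, E3, E4, E6, E8, F10, G8, G12, H1, H9.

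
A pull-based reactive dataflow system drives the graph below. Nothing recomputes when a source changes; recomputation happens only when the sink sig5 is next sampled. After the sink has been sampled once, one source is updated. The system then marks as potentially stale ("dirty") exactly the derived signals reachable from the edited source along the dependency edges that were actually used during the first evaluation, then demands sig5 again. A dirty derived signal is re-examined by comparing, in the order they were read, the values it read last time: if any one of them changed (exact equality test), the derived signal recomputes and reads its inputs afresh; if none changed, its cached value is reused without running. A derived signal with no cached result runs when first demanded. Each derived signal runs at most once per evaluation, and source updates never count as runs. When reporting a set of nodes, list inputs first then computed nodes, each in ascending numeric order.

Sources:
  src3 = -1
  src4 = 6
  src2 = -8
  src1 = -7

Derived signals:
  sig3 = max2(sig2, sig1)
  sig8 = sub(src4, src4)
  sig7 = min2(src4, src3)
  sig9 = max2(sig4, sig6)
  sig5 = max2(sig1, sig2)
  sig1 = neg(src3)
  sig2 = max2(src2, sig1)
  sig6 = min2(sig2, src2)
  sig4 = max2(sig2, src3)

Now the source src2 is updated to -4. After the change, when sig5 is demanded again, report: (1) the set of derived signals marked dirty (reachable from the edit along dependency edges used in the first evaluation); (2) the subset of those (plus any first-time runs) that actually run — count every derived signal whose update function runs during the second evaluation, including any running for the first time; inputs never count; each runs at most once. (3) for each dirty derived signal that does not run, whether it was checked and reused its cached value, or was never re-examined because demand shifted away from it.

Marked dirty: sig2, sig5.
Derived signals that run: sig2 — 1 in total.
Checked but reused from cache: sig5.
Key observation: the change is absorbed at sig2 — it re-runs but produces the same value, and the output's value is unchanged.

First evaluation (everything demanded from the output):
  sig1 = neg(-1) = 1
  sig2 = max2(-8, 1) = 1
  sig5 = max2(1, 1) = 1

Propagation after the edit:
  sig2: runs — src2 -8->-4; result 1 (same value as before).
  sig5: checked — values it read are unchanged (sig1 unchanged, sig2 unchanged); reused cached 1 without running.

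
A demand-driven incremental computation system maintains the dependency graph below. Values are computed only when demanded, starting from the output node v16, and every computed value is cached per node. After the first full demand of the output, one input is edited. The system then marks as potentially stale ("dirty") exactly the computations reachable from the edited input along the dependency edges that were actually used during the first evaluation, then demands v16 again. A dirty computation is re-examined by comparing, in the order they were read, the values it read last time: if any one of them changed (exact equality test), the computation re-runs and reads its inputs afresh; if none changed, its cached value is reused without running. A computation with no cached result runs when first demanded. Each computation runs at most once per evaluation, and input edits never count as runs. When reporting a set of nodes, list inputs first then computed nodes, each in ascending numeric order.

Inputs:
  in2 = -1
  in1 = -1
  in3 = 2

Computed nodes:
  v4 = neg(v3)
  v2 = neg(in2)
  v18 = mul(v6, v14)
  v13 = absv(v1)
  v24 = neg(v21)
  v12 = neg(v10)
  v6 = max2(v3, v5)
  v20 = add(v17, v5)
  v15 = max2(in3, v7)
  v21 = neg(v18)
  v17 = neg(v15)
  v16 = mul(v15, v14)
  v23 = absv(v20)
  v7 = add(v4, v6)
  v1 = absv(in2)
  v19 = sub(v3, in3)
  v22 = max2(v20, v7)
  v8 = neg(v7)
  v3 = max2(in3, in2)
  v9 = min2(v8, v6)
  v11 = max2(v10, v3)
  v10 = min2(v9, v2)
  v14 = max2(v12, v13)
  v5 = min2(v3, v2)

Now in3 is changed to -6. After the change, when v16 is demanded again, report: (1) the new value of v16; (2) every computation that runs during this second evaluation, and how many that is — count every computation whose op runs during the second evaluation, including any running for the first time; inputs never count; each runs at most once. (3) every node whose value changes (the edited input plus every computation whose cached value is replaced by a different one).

First evaluation (everything demanded from the output):
  v1 = absv(-1) = 1
  v2 = neg(-1) = 1
  v3 = max2(2, -1) = 2
  v4 = neg(2) = -2
  v5 = min2(2, 1) = 1
  v6 = max2(2, 1) = 2
  v7 = add(-2, 2) = 0
  v8 = neg(0) = 0
  v9 = min2(0, 2) = 0
  v10 = min2(0, 1) = 0
  v12 = neg(0) = 0
  v13 = absv(1) = 1
  v14 = max2(0, 1) = 1
  v15 = max2(2, 0) = 2
  v16 = mul(2, 1) = 2

Propagation after the edit:
  v3: runs — in3 2->-6; result -1.
  v4: runs — v3 2->-1; result 1.
  v5: runs — v3 2->-1; result -1.
  v6: runs — v3 2->-1; v5 1->-1; result -1.
  v7: runs — v4 -2->1; v6 2->-1; result 0 (same value as before).
  v8: checked — values it read are unchanged (v7 unchanged); reused cached 0 without running.
  v9: runs — v6 2->-1; result -1.
  v10: runs — v9 0->-1; result -1.
  v12: runs — v10 0->-1; result 1.
  v14: runs — v12 0->1; result 1 (same value as before).
  v15: runs — in3 2->-6; result 0.
  v16: runs — v15 2->0; result 0.

Key observation: the cutoff stops propagation at v8 — its inputs' values are unchanged, so it reuses its cache.

New value of v16: 0.
Computations that run: v3, v4, v5, v6, v7, v9, v10, v12, v14, v15, v16 — 11 in total.
Values that change: in3, v3, v4, v5, v6, v9, v10, v12, v15, v16.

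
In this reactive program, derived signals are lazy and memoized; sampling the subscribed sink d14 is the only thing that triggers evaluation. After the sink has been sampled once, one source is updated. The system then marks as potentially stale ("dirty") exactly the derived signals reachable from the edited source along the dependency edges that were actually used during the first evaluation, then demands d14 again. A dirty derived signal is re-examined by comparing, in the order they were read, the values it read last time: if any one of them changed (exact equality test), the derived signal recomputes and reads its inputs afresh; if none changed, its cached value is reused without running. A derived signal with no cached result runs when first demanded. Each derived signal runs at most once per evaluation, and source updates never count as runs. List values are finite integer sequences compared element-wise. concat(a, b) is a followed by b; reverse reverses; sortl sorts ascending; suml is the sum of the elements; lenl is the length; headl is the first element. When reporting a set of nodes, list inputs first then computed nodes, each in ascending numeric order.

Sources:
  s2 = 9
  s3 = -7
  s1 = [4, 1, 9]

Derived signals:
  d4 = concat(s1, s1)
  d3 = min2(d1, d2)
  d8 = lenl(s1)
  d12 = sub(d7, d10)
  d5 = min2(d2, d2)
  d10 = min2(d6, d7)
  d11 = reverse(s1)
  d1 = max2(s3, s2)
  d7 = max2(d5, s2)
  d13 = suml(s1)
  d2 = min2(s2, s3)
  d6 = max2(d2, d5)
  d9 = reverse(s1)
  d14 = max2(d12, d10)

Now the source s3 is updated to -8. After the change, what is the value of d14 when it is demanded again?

Demanding d14 again yields 17.

First demand of the output computes:
  d2 = min2(9, -7) = -7
  d5 = min2(-7, -7) = -7
  d6 = max2(-7, -7) = -7
  d7 = max2(-7, 9) = 9
  d10 = min2(-7, 9) = -7
  d12 = sub(9, -7) = 16
  d14 = max2(16, -7) = 16

After the edit, cleaning proceeds:
  d2: a read changed (s3 -7->-8) — executes, giving -8.
  d5: a read changed (d2 -7->-8; d2 -7->-8) — executes, giving -8.
  d6: a read changed (d2 -7->-8; d5 -7->-8) — executes, giving -8.
  d7: a read changed (d5 -7->-8) — executes, giving 9 — identical to its old value.
  d10: a read changed (d6 -7->-8) — executes, giving -8.
  d12: a read changed (d10 -7->-8) — executes, giving 17.
  d14: a read changed (d12 16->17; d10 -7->-8) — executes, giving 17.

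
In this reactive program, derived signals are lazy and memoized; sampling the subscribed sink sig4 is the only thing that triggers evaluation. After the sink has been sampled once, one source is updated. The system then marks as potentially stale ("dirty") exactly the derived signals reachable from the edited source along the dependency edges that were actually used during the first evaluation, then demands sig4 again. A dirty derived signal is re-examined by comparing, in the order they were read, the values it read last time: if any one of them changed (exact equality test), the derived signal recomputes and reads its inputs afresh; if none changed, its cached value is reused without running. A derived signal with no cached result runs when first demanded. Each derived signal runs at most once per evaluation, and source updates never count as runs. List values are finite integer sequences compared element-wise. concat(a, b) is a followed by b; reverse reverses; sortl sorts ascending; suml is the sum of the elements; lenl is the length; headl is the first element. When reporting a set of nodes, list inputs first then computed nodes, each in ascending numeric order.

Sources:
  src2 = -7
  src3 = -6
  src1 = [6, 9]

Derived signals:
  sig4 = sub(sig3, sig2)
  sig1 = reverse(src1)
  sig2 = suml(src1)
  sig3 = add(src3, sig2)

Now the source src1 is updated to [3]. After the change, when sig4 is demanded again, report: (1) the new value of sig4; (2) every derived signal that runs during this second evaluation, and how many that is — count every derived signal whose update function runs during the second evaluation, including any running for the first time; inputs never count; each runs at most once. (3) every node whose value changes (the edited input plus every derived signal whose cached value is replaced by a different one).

Demanding sig4 again yields -6.
3 derived signals run: sig2, sig3, sig4.
The nodes whose values change: src1, sig2, sig3.

First demand of the output computes:
  sig2 = suml([6, 9]) = 15
  sig3 = add(-6, 15) = 9
  sig4 = sub(9, 15) = -6

After the edit, cleaning proceeds:
  sig2: a read changed (src1 [6, 9]->[3]) — executes, giving 3.
  sig3: a read changed (sig2 15->3) — executes, giving -3.
  sig4: a read changed (sig3 9->-3; sig2 15->3) — executes, giving -6 — identical to its old value.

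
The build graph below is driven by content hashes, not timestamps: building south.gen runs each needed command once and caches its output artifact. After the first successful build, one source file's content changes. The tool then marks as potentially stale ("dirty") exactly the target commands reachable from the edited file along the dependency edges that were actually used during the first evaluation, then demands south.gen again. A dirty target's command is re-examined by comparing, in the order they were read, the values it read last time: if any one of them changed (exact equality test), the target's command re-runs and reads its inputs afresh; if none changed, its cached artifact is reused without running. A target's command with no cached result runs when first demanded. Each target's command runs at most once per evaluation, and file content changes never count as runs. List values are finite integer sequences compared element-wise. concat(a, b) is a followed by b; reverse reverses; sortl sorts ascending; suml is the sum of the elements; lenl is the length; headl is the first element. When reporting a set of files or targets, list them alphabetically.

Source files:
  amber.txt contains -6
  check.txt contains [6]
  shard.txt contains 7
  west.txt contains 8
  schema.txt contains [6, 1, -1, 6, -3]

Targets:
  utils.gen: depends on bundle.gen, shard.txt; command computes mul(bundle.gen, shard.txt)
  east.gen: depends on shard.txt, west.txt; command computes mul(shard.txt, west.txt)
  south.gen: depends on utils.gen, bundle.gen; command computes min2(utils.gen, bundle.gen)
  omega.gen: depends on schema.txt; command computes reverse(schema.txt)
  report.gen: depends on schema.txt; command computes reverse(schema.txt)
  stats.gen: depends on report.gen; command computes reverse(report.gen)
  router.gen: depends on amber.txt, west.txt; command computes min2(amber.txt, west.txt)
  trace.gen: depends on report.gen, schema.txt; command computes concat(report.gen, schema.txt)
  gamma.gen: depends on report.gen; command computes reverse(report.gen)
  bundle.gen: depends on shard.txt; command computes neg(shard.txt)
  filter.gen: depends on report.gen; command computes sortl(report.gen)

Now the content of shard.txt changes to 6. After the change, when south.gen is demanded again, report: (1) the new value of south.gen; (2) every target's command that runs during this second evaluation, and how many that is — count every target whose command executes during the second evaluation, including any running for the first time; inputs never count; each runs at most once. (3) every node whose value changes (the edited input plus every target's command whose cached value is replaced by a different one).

Initial pass — values computed on the first demand:
  bundle.gen = neg(7) = -7
  utils.gen = mul(-7, 7) = -49
  south.gen = min2(-49, -7) = -49

Second demand — change propagation:
  bundle.gen: re-runs because shard.txt 7->6; new result -6.
  utils.gen: re-runs because bundle.gen -7->-6; shard.txt 7->6; new result -36.
  south.gen: re-runs because utils.gen -49->-36; bundle.gen -7->-6; new result -36.

south.gen now evaluates to -36.
Run set: bundle.gen, south.gen, utils.gen (3 run).
Changed values: bundle.gen, shard.txt, south.gen, utils.gen.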